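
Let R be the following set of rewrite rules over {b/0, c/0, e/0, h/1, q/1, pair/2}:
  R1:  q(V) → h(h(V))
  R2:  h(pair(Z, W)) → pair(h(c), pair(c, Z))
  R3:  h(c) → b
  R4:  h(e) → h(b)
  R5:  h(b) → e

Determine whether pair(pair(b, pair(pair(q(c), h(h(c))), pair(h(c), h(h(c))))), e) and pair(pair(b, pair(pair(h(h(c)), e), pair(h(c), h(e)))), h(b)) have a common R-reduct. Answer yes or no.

yes — NF(t₁) = pair(pair(b, pair(pair(e, e), pair(b, e))), e), NF(t₂) = pair(pair(b, pair(pair(e, e), pair(b, e))), e)

Reduce t₁ = pair(pair(b, pair(pair(q(c), h(h(c))), pair(h(c), h(h(c))))), e):
1. pair(pair(b, pair(pair(q(c), h(h(c))), pair(h(c), h(h(c))))), e)  →  pair(pair(b, pair(pair(h(h(c)), h(h(c))), pair(h(c), h(h(c))))), e)   [R1 at 1.2.1.1]
2. pair(pair(b, pair(pair(h(h(c)), h(h(c))), pair(h(c), h(h(c))))), e)  →  pair(pair(b, pair(pair(h(b), h(h(c))), pair(h(c), h(h(c))))), e)   [R3 at 1.2.1.1.1]
3. pair(pair(b, pair(pair(h(b), h(h(c))), pair(h(c), h(h(c))))), e)  →  pair(pair(b, pair(pair(e, h(h(c))), pair(h(c), h(h(c))))), e)   [R5 at 1.2.1.1]
4. pair(pair(b, pair(pair(e, h(h(c))), pair(h(c), h(h(c))))), e)  →  pair(pair(b, pair(pair(e, h(b)), pair(h(c), h(h(c))))), e)   [R3 at 1.2.1.2.1]
5. pair(pair(b, pair(pair(e, h(b)), pair(h(c), h(h(c))))), e)  →  pair(pair(b, pair(pair(e, e), pair(h(c), h(h(c))))), e)   [R5 at 1.2.1.2]
6. pair(pair(b, pair(pair(e, e), pair(h(c), h(h(c))))), e)  →  pair(pair(b, pair(pair(e, e), pair(b, h(h(c))))), e)   [R3 at 1.2.2.1]
7. pair(pair(b, pair(pair(e, e), pair(b, h(h(c))))), e)  →  pair(pair(b, pair(pair(e, e), pair(b, h(b)))), e)   [R3 at 1.2.2.2.1]
8. pair(pair(b, pair(pair(e, e), pair(b, h(b)))), e)  →  pair(pair(b, pair(pair(e, e), pair(b, e))), e)   [R5 at 1.2.2.2]

Reduce t₂ = pair(pair(b, pair(pair(h(h(c)), e), pair(h(c), h(e)))), h(b)):
1. pair(pair(b, pair(pair(h(h(c)), e), pair(h(c), h(e)))), h(b))  →  pair(pair(b, pair(pair(h(b), e), pair(h(c), h(e)))), h(b))   [R3 at 1.2.1.1.1]
2. pair(pair(b, pair(pair(h(b), e), pair(h(c), h(e)))), h(b))  →  pair(pair(b, pair(pair(e, e), pair(h(c), h(e)))), h(b))   [R5 at 1.2.1.1]
3. pair(pair(b, pair(pair(e, e), pair(h(c), h(e)))), h(b))  →  pair(pair(b, pair(pair(e, e), pair(b, h(e)))), h(b))   [R3 at 1.2.2.1]
4. pair(pair(b, pair(pair(e, e), pair(b, h(e)))), h(b))  →  pair(pair(b, pair(pair(e, e), pair(b, h(b)))), h(b))   [R4 at 1.2.2.2]
5. pair(pair(b, pair(pair(e, e), pair(b, h(b)))), h(b))  →  pair(pair(b, pair(pair(e, e), pair(b, e))), h(b))   [R5 at 1.2.2.2]
6. pair(pair(b, pair(pair(e, e), pair(b, e))), h(b))  →  pair(pair(b, pair(pair(e, e), pair(b, e))), e)   [R5 at 2]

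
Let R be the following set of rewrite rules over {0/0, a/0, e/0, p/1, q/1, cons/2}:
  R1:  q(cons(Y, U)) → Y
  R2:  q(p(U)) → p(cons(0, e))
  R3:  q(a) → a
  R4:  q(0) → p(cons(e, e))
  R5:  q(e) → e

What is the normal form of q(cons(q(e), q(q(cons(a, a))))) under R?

1. q(cons(q(e), q(q(cons(a, a)))))  →  q(e)   [R1 at ε]
2. q(e)  →  e   [R5 at ε]

e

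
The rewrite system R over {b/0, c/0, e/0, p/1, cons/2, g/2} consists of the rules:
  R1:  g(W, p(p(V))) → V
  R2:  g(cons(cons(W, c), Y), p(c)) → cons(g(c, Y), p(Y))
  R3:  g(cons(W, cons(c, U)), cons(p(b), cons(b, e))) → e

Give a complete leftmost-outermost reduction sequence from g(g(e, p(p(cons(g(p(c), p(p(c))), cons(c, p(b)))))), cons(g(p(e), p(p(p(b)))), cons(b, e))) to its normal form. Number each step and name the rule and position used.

1. g(g(e, p(p(cons(g(p(c), p(p(c))), cons(c, p(b)))))), cons(g(p(e), p(p(p(b)))), cons(b, e)))  →  g(cons(g(p(c), p(p(c))), cons(c, p(b))), cons(g(p(e), p(p(p(b)))), cons(b, e)))   [R1 at 1]
2. g(cons(g(p(c), p(p(c))), cons(c, p(b))), cons(g(p(e), p(p(p(b)))), cons(b, e)))  →  g(cons(c, cons(c, p(b))), cons(g(p(e), p(p(p(b)))), cons(b, e)))   [R1 at 1.1]
3. g(cons(c, cons(c, p(b))), cons(g(p(e), p(p(p(b)))), cons(b, e)))  →  g(cons(c, cons(c, p(b))), cons(p(b), cons(b, e)))   [R1 at 2.1]
4. g(cons(c, cons(c, p(b))), cons(p(b), cons(b, e)))  →  e   [R3 at ε]

e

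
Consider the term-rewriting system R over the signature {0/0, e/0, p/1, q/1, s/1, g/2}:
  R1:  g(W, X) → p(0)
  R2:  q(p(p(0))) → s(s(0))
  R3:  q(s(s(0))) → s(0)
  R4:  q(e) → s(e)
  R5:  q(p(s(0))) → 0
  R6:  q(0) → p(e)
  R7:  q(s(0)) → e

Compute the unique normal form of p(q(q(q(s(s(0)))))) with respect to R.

1. p(q(q(q(s(s(0))))))  →  p(q(q(s(0))))   [R3 at 1.1.1]
2. p(q(q(s(0))))  →  p(q(e))   [R7 at 1.1]
3. p(q(e))  →  p(s(e))   [R4 at 1]

p(s(e))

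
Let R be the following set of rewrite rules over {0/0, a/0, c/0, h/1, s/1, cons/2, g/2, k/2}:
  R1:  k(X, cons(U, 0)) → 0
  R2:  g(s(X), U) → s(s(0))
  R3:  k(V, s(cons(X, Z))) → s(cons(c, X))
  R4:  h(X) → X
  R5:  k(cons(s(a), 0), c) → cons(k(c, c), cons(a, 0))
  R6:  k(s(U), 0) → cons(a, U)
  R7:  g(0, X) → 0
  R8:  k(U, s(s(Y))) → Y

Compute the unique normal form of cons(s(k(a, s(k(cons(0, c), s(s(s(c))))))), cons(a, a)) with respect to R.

cons(s(c), cons(a, a))

1. cons(s(k(a, s(k(cons(0, c), s(s(s(c))))))), cons(a, a))  →  cons(s(k(a, s(s(c)))), cons(a, a))   [R8 at 1.1.2.1]
2. cons(s(k(a, s(s(c)))), cons(a, a))  →  cons(s(c), cons(a, a))   [R8 at 1.1]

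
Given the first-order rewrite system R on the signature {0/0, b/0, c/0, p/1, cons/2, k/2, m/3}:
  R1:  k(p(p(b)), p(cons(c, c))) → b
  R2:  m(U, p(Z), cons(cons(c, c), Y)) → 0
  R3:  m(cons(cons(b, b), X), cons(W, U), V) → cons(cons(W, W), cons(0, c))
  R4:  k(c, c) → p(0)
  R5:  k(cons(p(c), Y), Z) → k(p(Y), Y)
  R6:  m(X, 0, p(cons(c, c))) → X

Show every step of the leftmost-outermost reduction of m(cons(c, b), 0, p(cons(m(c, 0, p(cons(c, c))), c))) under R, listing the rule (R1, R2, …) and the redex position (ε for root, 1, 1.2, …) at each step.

1. m(cons(c, b), 0, p(cons(m(c, 0, p(cons(c, c))), c)))  →  m(cons(c, b), 0, p(cons(c, c)))   [R6 at 3.1.1]
2. m(cons(c, b), 0, p(cons(c, c)))  →  cons(c, b)   [R6 at ε]

cons(c, b)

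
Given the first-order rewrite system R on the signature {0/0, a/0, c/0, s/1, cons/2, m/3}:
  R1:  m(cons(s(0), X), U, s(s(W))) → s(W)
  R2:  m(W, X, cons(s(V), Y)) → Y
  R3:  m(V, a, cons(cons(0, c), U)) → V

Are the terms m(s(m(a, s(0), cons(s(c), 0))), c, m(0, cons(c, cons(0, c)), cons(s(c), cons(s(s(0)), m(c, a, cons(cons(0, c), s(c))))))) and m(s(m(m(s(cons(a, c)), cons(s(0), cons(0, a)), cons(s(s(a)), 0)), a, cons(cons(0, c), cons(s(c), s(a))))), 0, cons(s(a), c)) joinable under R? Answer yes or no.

Reduce t₁ = m(s(m(a, s(0), cons(s(c), 0))), c, m(0, cons(c, cons(0, c)), cons(s(c), cons(s(s(0)), m(c, a, cons(cons(0, c), s(c))))))):
1. m(s(m(a, s(0), cons(s(c), 0))), c, m(0, cons(c, cons(0, c)), cons(s(c), cons(s(s(0)), m(c, a, cons(cons(0, c), s(c)))))))  →  m(s(0), c, m(0, cons(c, cons(0, c)), cons(s(c), cons(s(s(0)), m(c, a, cons(cons(0, c), s(c)))))))   [R2 at 1.1]
2. m(s(0), c, m(0, cons(c, cons(0, c)), cons(s(c), cons(s(s(0)), m(c, a, cons(cons(0, c), s(c)))))))  →  m(s(0), c, cons(s(s(0)), m(c, a, cons(cons(0, c), s(c)))))   [R2 at 3]
3. m(s(0), c, cons(s(s(0)), m(c, a, cons(cons(0, c), s(c)))))  →  m(c, a, cons(cons(0, c), s(c)))   [R2 at ε]
4. m(c, a, cons(cons(0, c), s(c)))  →  c   [R3 at ε]

Reduce t₂ = m(s(m(m(s(cons(a, c)), cons(s(0), cons(0, a)), cons(s(s(a)), 0)), a, cons(cons(0, c), cons(s(c), s(a))))), 0, cons(s(a), c)):
1. m(s(m(m(s(cons(a, c)), cons(s(0), cons(0, a)), cons(s(s(a)), 0)), a, cons(cons(0, c), cons(s(c), s(a))))), 0, cons(s(a), c))  →  c   [R2 at ε]

yes — NF(t₁) = c, NF(t₂) = c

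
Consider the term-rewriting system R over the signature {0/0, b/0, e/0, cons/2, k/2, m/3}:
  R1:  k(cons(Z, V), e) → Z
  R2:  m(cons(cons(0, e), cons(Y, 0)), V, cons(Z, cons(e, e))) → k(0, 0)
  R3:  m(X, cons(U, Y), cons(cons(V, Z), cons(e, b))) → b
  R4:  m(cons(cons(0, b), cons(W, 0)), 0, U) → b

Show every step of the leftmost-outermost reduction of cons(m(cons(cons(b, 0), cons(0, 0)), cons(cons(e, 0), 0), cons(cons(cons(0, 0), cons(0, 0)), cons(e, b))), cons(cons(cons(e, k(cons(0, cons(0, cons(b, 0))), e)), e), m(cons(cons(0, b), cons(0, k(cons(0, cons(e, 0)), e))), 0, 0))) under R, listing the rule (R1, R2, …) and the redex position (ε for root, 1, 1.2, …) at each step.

1. cons(m(cons(cons(b, 0), cons(0, 0)), cons(cons(e, 0), 0), cons(cons(cons(0, 0), cons(0, 0)), cons(e, b))), cons(cons(cons(e, k(cons(0, cons(0, cons(b, 0))), e)), e), m(cons(cons(0, b), cons(0, k(cons(0, cons(e, 0)), e))), 0, 0)))  →  cons(b, cons(cons(cons(e, k(cons(0, cons(0, cons(b, 0))), e)), e), m(cons(cons(0, b), cons(0, k(cons(0, cons(e, 0)), e))), 0, 0)))   [R3 at 1]
2. cons(b, cons(cons(cons(e, k(cons(0, cons(0, cons(b, 0))), e)), e), m(cons(cons(0, b), cons(0, k(cons(0, cons(e, 0)), e))), 0, 0)))  →  cons(b, cons(cons(cons(e, 0), e), m(cons(cons(0, b), cons(0, k(cons(0, cons(e, 0)), e))), 0, 0)))   [R1 at 2.1.1.2]
3. cons(b, cons(cons(cons(e, 0), e), m(cons(cons(0, b), cons(0, k(cons(0, cons(e, 0)), e))), 0, 0)))  →  cons(b, cons(cons(cons(e, 0), e), m(cons(cons(0, b), cons(0, 0)), 0, 0)))   [R1 at 2.2.1.2.2]
4. cons(b, cons(cons(cons(e, 0), e), m(cons(cons(0, b), cons(0, 0)), 0, 0)))  →  cons(b, cons(cons(cons(e, 0), e), b))   [R4 at 2.2]

cons(b, cons(cons(cons(e, 0), e), b))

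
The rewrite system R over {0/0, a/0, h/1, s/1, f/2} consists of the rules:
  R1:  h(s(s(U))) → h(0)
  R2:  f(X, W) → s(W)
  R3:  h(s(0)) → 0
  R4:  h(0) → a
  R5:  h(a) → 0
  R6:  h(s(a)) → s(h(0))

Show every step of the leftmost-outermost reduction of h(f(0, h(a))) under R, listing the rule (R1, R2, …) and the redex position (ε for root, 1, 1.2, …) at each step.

1. h(f(0, h(a)))  →  h(s(h(a)))   [R2 at 1]
2. h(s(h(a)))  →  h(s(0))   [R5 at 1.1]
3. h(s(0))  →  0   [R3 at ε]

0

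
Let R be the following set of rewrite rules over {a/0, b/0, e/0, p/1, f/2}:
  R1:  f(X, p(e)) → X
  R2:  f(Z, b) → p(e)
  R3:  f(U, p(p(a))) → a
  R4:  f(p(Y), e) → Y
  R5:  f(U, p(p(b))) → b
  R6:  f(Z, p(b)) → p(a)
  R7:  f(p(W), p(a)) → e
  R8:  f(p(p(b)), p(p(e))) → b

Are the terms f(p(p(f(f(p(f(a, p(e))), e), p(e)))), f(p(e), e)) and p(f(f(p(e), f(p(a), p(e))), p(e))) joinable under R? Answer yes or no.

Reduce t₁ = f(p(p(f(f(p(f(a, p(e))), e), p(e)))), f(p(e), e)):
1. f(p(p(f(f(p(f(a, p(e))), e), p(e)))), f(p(e), e))  →  f(p(p(f(p(f(a, p(e))), e))), f(p(e), e))   [R1 at 1.1.1]
2. f(p(p(f(p(f(a, p(e))), e))), f(p(e), e))  →  f(p(p(f(a, p(e)))), f(p(e), e))   [R4 at 1.1.1]
3. f(p(p(f(a, p(e)))), f(p(e), e))  →  f(p(p(a)), f(p(e), e))   [R1 at 1.1.1]
4. f(p(p(a)), f(p(e), e))  →  f(p(p(a)), e)   [R4 at 2]
5. f(p(p(a)), e)  →  p(a)   [R4 at ε]

Reduce t₂ = p(f(f(p(e), f(p(a), p(e))), p(e))):
1. p(f(f(p(e), f(p(a), p(e))), p(e)))  →  p(f(p(e), f(p(a), p(e))))   [R1 at 1]
2. p(f(p(e), f(p(a), p(e))))  →  p(f(p(e), p(a)))   [R1 at 1.2]
3. p(f(p(e), p(a)))  →  p(e)   [R7 at 1]

no — NF(t₁) = p(a), NF(t₂) = p(e)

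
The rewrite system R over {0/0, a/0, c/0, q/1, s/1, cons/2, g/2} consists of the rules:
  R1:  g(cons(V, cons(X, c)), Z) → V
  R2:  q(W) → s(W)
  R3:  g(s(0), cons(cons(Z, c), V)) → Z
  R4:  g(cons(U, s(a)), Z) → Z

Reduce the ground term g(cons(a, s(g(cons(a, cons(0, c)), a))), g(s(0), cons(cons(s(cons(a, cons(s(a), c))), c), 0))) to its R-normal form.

s(cons(a, cons(s(a), c)))

1. g(cons(a, s(g(cons(a, cons(0, c)), a))), g(s(0), cons(cons(s(cons(a, cons(s(a), c))), c), 0)))  →  g(cons(a, s(a)), g(s(0), cons(cons(s(cons(a, cons(s(a), c))), c), 0)))   [R1 at 1.2.1]
2. g(cons(a, s(a)), g(s(0), cons(cons(s(cons(a, cons(s(a), c))), c), 0)))  →  g(s(0), cons(cons(s(cons(a, cons(s(a), c))), c), 0))   [R4 at ε]
3. g(s(0), cons(cons(s(cons(a, cons(s(a), c))), c), 0))  →  s(cons(a, cons(s(a), c)))   [R3 at ε]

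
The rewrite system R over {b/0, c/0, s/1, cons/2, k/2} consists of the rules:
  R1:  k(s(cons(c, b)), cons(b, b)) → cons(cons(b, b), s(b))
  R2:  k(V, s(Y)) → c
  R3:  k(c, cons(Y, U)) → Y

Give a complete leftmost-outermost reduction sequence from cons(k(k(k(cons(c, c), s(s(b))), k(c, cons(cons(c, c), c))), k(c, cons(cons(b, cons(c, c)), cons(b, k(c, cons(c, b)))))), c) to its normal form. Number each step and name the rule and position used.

1. cons(k(k(k(cons(c, c), s(s(b))), k(c, cons(cons(c, c), c))), k(c, cons(cons(b, cons(c, c)), cons(b, k(c, cons(c, b)))))), c)  →  cons(k(k(c, k(c, cons(cons(c, c), c))), k(c, cons(cons(b, cons(c, c)), cons(b, k(c, cons(c, b)))))), c)   [R2 at 1.1.1]
2. cons(k(k(c, k(c, cons(cons(c, c), c))), k(c, cons(cons(b, cons(c, c)), cons(b, k(c, cons(c, b)))))), c)  →  cons(k(k(c, cons(c, c)), k(c, cons(cons(b, cons(c, c)), cons(b, k(c, cons(c, b)))))), c)   [R3 at 1.1.2]
3. cons(k(k(c, cons(c, c)), k(c, cons(cons(b, cons(c, c)), cons(b, k(c, cons(c, b)))))), c)  →  cons(k(c, k(c, cons(cons(b, cons(c, c)), cons(b, k(c, cons(c, b)))))), c)   [R3 at 1.1]
4. cons(k(c, k(c, cons(cons(b, cons(c, c)), cons(b, k(c, cons(c, b)))))), c)  →  cons(k(c, cons(b, cons(c, c))), c)   [R3 at 1.2]
5. cons(k(c, cons(b, cons(c, c))), c)  →  cons(b, c)   [R3 at 1]

cons(b, c)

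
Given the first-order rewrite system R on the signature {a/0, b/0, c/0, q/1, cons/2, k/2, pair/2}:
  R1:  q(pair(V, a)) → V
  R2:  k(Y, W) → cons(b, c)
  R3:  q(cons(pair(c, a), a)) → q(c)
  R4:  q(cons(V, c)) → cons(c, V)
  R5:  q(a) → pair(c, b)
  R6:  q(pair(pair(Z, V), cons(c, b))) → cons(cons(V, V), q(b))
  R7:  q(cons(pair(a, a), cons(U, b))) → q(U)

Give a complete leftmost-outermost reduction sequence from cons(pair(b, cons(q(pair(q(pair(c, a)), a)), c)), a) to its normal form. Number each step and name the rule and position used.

cons(pair(b, cons(c, c)), a)

1. cons(pair(b, cons(q(pair(q(pair(c, a)), a)), c)), a)  →  cons(pair(b, cons(q(pair(c, a)), c)), a)   [R1 at 1.2.1]
2. cons(pair(b, cons(q(pair(c, a)), c)), a)  →  cons(pair(b, cons(c, c)), a)   [R1 at 1.2.1]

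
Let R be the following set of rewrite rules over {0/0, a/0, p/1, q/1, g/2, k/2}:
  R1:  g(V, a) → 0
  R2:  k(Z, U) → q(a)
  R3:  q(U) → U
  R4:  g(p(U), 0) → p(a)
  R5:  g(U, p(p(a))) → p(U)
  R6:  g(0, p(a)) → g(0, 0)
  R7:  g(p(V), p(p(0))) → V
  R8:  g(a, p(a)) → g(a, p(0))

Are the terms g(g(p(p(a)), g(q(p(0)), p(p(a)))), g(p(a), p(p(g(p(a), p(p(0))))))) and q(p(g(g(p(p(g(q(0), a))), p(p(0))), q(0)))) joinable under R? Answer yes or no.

yes — NF(t₁) = p(p(a)), NF(t₂) = p(p(a))

Reduce t₁ = g(g(p(p(a)), g(q(p(0)), p(p(a)))), g(p(a), p(p(g(p(a), p(p(0))))))):
1. g(g(p(p(a)), g(q(p(0)), p(p(a)))), g(p(a), p(p(g(p(a), p(p(0)))))))  →  g(g(p(p(a)), p(q(p(0)))), g(p(a), p(p(g(p(a), p(p(0)))))))   [R5 at 1.2]
2. g(g(p(p(a)), p(q(p(0)))), g(p(a), p(p(g(p(a), p(p(0)))))))  →  g(g(p(p(a)), p(p(0))), g(p(a), p(p(g(p(a), p(p(0)))))))   [R3 at 1.2.1]
3. g(g(p(p(a)), p(p(0))), g(p(a), p(p(g(p(a), p(p(0)))))))  →  g(p(a), g(p(a), p(p(g(p(a), p(p(0)))))))   [R7 at 1]
4. g(p(a), g(p(a), p(p(g(p(a), p(p(0)))))))  →  g(p(a), g(p(a), p(p(a))))   [R7 at 2.2.1.1]
5. g(p(a), g(p(a), p(p(a))))  →  g(p(a), p(p(a)))   [R5 at 2]
6. g(p(a), p(p(a)))  →  p(p(a))   [R5 at ε]

Reduce t₂ = q(p(g(g(p(p(g(q(0), a))), p(p(0))), q(0)))):
1. q(p(g(g(p(p(g(q(0), a))), p(p(0))), q(0))))  →  p(g(g(p(p(g(q(0), a))), p(p(0))), q(0)))   [R3 at ε]
2. p(g(g(p(p(g(q(0), a))), p(p(0))), q(0)))  →  p(g(p(g(q(0), a)), q(0)))   [R7 at 1.1]
3. p(g(p(g(q(0), a)), q(0)))  →  p(g(p(0), q(0)))   [R1 at 1.1.1]
4. p(g(p(0), q(0)))  →  p(g(p(0), 0))   [R3 at 1.2]
5. p(g(p(0), 0))  →  p(p(a))   [R4 at 1]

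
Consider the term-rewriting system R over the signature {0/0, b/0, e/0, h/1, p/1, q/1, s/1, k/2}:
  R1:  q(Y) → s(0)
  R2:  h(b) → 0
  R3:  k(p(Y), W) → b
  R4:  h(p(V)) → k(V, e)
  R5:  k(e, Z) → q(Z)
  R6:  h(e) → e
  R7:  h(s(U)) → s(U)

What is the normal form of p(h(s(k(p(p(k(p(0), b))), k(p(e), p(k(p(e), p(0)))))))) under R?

1. p(h(s(k(p(p(k(p(0), b))), k(p(e), p(k(p(e), p(0))))))))  →  p(s(k(p(p(k(p(0), b))), k(p(e), p(k(p(e), p(0)))))))   [R7 at 1]
2. p(s(k(p(p(k(p(0), b))), k(p(e), p(k(p(e), p(0)))))))  →  p(s(b))   [R3 at 1.1]

p(s(b))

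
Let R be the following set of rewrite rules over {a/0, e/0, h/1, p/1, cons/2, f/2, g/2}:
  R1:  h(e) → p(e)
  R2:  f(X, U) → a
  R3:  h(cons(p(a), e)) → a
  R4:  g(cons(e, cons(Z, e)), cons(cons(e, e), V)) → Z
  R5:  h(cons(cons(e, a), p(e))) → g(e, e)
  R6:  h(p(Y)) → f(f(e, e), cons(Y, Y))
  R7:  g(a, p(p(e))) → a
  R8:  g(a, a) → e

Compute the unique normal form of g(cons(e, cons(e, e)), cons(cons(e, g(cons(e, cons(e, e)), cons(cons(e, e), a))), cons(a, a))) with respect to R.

1. g(cons(e, cons(e, e)), cons(cons(e, g(cons(e, cons(e, e)), cons(cons(e, e), a))), cons(a, a)))  →  g(cons(e, cons(e, e)), cons(cons(e, e), cons(a, a)))   [R4 at 2.1.2]
2. g(cons(e, cons(e, e)), cons(cons(e, e), cons(a, a)))  →  e   [R4 at ε]

e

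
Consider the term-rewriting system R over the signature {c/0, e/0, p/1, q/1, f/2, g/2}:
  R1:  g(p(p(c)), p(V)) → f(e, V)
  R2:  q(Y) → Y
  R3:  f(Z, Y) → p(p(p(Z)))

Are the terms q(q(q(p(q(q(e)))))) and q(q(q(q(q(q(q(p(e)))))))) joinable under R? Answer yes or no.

Reduce t₁ = q(q(q(p(q(q(e)))))):
1. q(q(q(p(q(q(e))))))  →  q(q(p(q(q(e)))))   [R2 at ε]
2. q(q(p(q(q(e)))))  →  q(p(q(q(e))))   [R2 at ε]
3. q(p(q(q(e))))  →  p(q(q(e)))   [R2 at ε]
4. p(q(q(e)))  →  p(q(e))   [R2 at 1]
5. p(q(e))  →  p(e)   [R2 at 1]

Reduce t₂ = q(q(q(q(q(q(q(p(e)))))))):
1. q(q(q(q(q(q(q(p(e))))))))  →  q(q(q(q(q(q(p(e)))))))   [R2 at ε]
2. q(q(q(q(q(q(p(e)))))))  →  q(q(q(q(q(p(e))))))   [R2 at ε]
3. q(q(q(q(q(p(e))))))  →  q(q(q(q(p(e)))))   [R2 at ε]
4. q(q(q(q(p(e)))))  →  q(q(q(p(e))))   [R2 at ε]
5. q(q(q(p(e))))  →  q(q(p(e)))   [R2 at ε]
6. q(q(p(e)))  →  q(p(e))   [R2 at ε]
7. q(p(e))  →  p(e)   [R2 at ε]

yes — NF(t₁) = p(e), NF(t₂) = p(e)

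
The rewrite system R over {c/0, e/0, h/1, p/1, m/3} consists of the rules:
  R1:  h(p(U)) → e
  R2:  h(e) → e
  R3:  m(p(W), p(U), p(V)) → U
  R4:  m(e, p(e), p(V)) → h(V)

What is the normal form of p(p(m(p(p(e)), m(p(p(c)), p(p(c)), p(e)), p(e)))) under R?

p(p(c))

1. p(p(m(p(p(e)), m(p(p(c)), p(p(c)), p(e)), p(e))))  →  p(p(m(p(p(e)), p(c), p(e))))   [R3 at 1.1.2]
2. p(p(m(p(p(e)), p(c), p(e))))  →  p(p(c))   [R3 at 1.1]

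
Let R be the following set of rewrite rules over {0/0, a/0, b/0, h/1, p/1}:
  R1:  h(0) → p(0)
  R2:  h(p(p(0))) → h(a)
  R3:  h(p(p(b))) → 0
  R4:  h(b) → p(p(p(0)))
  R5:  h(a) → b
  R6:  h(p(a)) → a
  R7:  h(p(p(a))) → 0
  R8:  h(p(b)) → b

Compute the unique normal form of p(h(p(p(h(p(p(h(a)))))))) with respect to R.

p(b)

1. p(h(p(p(h(p(p(h(a))))))))  →  p(h(p(p(h(p(p(b)))))))   [R5 at 1.1.1.1.1.1.1]
2. p(h(p(p(h(p(p(b)))))))  →  p(h(p(p(0))))   [R3 at 1.1.1.1]
3. p(h(p(p(0))))  →  p(h(a))   [R2 at 1]
4. p(h(a))  →  p(b)   [R5 at 1]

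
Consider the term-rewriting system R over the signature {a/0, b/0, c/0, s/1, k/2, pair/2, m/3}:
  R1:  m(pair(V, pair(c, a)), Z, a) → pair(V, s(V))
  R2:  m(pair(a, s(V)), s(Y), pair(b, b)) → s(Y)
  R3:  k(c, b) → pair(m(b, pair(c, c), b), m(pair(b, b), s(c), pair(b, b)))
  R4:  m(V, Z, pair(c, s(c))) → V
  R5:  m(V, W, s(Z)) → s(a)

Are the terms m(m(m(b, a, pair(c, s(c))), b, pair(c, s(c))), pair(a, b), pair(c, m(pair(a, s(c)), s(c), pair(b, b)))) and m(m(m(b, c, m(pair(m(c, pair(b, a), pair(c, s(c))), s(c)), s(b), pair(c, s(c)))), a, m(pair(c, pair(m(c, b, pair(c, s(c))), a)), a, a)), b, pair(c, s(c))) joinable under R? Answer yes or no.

yes — NF(t₁) = b, NF(t₂) = b

Reduce t₁ = m(m(m(b, a, pair(c, s(c))), b, pair(c, s(c))), pair(a, b), pair(c, m(pair(a, s(c)), s(c), pair(b, b)))):
1. m(m(m(b, a, pair(c, s(c))), b, pair(c, s(c))), pair(a, b), pair(c, m(pair(a, s(c)), s(c), pair(b, b))))  →  m(m(b, a, pair(c, s(c))), pair(a, b), pair(c, m(pair(a, s(c)), s(c), pair(b, b))))   [R4 at 1]
2. m(m(b, a, pair(c, s(c))), pair(a, b), pair(c, m(pair(a, s(c)), s(c), pair(b, b))))  →  m(b, pair(a, b), pair(c, m(pair(a, s(c)), s(c), pair(b, b))))   [R4 at 1]
3. m(b, pair(a, b), pair(c, m(pair(a, s(c)), s(c), pair(b, b))))  →  m(b, pair(a, b), pair(c, s(c)))   [R2 at 3.2]
4. m(b, pair(a, b), pair(c, s(c)))  →  b   [R4 at ε]

Reduce t₂ = m(m(m(b, c, m(pair(m(c, pair(b, a), pair(c, s(c))), s(c)), s(b), pair(c, s(c)))), a, m(pair(c, pair(m(c, b, pair(c, s(c))), a)), a, a)), b, pair(c, s(c))):
1. m(m(m(b, c, m(pair(m(c, pair(b, a), pair(c, s(c))), s(c)), s(b), pair(c, s(c)))), a, m(pair(c, pair(m(c, b, pair(c, s(c))), a)), a, a)), b, pair(c, s(c)))  →  m(m(b, c, m(pair(m(c, pair(b, a), pair(c, s(c))), s(c)), s(b), pair(c, s(c)))), a, m(pair(c, pair(m(c, b, pair(c, s(c))), a)), a, a))   [R4 at ε]
2. m(m(b, c, m(pair(m(c, pair(b, a), pair(c, s(c))), s(c)), s(b), pair(c, s(c)))), a, m(pair(c, pair(m(c, b, pair(c, s(c))), a)), a, a))  →  m(m(b, c, pair(m(c, pair(b, a), pair(c, s(c))), s(c))), a, m(pair(c, pair(m(c, b, pair(c, s(c))), a)), a, a))   [R4 at 1.3]
3. m(m(b, c, pair(m(c, pair(b, a), pair(c, s(c))), s(c))), a, m(pair(c, pair(m(c, b, pair(c, s(c))), a)), a, a))  →  m(m(b, c, pair(c, s(c))), a, m(pair(c, pair(m(c, b, pair(c, s(c))), a)), a, a))   [R4 at 1.3.1]
4. m(m(b, c, pair(c, s(c))), a, m(pair(c, pair(m(c, b, pair(c, s(c))), a)), a, a))  →  m(b, a, m(pair(c, pair(m(c, b, pair(c, s(c))), a)), a, a))   [R4 at 1]
5. m(b, a, m(pair(c, pair(m(c, b, pair(c, s(c))), a)), a, a))  →  m(b, a, m(pair(c, pair(c, a)), a, a))   [R4 at 3.1.2.1]
6. m(b, a, m(pair(c, pair(c, a)), a, a))  →  m(b, a, pair(c, s(c)))   [R1 at 3]
7. m(b, a, pair(c, s(c)))  →  b   [R4 at ε]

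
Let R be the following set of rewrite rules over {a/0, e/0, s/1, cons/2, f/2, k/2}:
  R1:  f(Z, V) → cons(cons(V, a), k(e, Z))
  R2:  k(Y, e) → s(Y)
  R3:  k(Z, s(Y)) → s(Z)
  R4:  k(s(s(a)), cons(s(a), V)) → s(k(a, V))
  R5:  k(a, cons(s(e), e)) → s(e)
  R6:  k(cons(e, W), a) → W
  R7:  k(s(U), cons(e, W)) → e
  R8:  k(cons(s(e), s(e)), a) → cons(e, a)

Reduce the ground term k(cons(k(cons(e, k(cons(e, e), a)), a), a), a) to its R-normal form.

a

1. k(cons(k(cons(e, k(cons(e, e), a)), a), a), a)  →  k(cons(k(cons(e, e), a), a), a)   [R6 at 1.1]
2. k(cons(k(cons(e, e), a), a), a)  →  k(cons(e, a), a)   [R6 at 1.1]
3. k(cons(e, a), a)  →  a   [R6 at ε]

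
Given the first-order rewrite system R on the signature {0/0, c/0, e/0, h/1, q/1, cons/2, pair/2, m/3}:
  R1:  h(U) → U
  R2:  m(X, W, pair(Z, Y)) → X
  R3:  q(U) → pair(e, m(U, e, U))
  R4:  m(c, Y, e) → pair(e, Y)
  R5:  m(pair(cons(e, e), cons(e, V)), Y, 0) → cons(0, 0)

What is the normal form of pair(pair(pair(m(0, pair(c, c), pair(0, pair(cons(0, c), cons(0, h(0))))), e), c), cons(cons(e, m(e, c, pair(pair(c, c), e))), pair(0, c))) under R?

pair(pair(pair(0, e), c), cons(cons(e, e), pair(0, c)))

1. pair(pair(pair(m(0, pair(c, c), pair(0, pair(cons(0, c), cons(0, h(0))))), e), c), cons(cons(e, m(e, c, pair(pair(c, c), e))), pair(0, c)))  →  pair(pair(pair(0, e), c), cons(cons(e, m(e, c, pair(pair(c, c), e))), pair(0, c)))   [R2 at 1.1.1]
2. pair(pair(pair(0, e), c), cons(cons(e, m(e, c, pair(pair(c, c), e))), pair(0, c)))  →  pair(pair(pair(0, e), c), cons(cons(e, e), pair(0, c)))   [R2 at 2.1.2]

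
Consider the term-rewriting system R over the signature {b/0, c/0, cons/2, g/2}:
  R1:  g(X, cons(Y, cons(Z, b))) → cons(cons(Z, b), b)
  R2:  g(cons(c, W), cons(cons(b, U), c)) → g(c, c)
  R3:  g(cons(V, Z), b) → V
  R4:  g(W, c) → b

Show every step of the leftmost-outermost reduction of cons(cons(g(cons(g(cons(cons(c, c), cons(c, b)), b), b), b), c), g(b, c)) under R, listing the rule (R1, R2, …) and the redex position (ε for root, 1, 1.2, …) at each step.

1. cons(cons(g(cons(g(cons(cons(c, c), cons(c, b)), b), b), b), c), g(b, c))  →  cons(cons(g(cons(cons(c, c), cons(c, b)), b), c), g(b, c))   [R3 at 1.1]
2. cons(cons(g(cons(cons(c, c), cons(c, b)), b), c), g(b, c))  →  cons(cons(cons(c, c), c), g(b, c))   [R3 at 1.1]
3. cons(cons(cons(c, c), c), g(b, c))  →  cons(cons(cons(c, c), c), b)   [R4 at 2]

cons(cons(cons(c, c), c), b)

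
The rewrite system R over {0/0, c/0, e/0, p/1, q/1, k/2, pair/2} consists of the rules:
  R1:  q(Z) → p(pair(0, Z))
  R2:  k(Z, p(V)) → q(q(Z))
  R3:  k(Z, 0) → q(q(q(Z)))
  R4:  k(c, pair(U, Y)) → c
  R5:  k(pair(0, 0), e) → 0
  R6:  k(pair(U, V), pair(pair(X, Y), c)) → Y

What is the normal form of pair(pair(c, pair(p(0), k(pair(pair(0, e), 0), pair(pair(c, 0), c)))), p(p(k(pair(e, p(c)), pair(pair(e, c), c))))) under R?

1. pair(pair(c, pair(p(0), k(pair(pair(0, e), 0), pair(pair(c, 0), c)))), p(p(k(pair(e, p(c)), pair(pair(e, c), c)))))  →  pair(pair(c, pair(p(0), 0)), p(p(k(pair(e, p(c)), pair(pair(e, c), c)))))   [R6 at 1.2.2]
2. pair(pair(c, pair(p(0), 0)), p(p(k(pair(e, p(c)), pair(pair(e, c), c)))))  →  pair(pair(c, pair(p(0), 0)), p(p(c)))   [R6 at 2.1.1]

pair(pair(c, pair(p(0), 0)), p(p(c)))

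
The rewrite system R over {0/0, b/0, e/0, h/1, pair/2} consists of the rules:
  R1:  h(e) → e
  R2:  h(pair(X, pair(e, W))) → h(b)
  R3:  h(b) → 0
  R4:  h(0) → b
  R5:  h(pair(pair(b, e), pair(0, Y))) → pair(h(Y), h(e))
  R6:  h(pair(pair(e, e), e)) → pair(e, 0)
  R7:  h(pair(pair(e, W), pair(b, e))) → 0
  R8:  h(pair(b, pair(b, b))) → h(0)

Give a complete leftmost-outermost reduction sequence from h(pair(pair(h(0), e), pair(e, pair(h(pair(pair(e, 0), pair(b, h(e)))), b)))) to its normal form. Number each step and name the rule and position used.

0

1. h(pair(pair(h(0), e), pair(e, pair(h(pair(pair(e, 0), pair(b, h(e)))), b))))  →  h(b)   [R2 at ε]
2. h(b)  →  0   [R3 at ε]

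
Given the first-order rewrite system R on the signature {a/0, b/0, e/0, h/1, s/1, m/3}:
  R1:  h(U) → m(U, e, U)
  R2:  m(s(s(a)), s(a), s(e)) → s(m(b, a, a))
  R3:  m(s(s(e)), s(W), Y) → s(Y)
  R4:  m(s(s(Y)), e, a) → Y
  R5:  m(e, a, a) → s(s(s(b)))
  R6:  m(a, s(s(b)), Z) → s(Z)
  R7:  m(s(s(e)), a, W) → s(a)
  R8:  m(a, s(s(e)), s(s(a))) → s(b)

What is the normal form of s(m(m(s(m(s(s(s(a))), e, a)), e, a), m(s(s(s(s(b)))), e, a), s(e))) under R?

1. s(m(m(s(m(s(s(s(a))), e, a)), e, a), m(s(s(s(s(b)))), e, a), s(e)))  →  s(m(m(s(s(a)), e, a), m(s(s(s(s(b)))), e, a), s(e)))   [R4 at 1.1.1.1]
2. s(m(m(s(s(a)), e, a), m(s(s(s(s(b)))), e, a), s(e)))  →  s(m(a, m(s(s(s(s(b)))), e, a), s(e)))   [R4 at 1.1]
3. s(m(a, m(s(s(s(s(b)))), e, a), s(e)))  →  s(m(a, s(s(b)), s(e)))   [R4 at 1.2]
4. s(m(a, s(s(b)), s(e)))  →  s(s(s(e)))   [R6 at 1]

s(s(s(e)))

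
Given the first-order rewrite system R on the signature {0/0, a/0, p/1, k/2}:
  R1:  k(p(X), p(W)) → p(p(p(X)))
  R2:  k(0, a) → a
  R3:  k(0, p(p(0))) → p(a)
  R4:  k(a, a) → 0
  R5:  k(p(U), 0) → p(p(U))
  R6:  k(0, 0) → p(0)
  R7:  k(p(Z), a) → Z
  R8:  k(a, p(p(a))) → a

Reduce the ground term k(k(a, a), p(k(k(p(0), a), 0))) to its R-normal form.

p(a)

1. k(k(a, a), p(k(k(p(0), a), 0)))  →  k(0, p(k(k(p(0), a), 0)))   [R4 at 1]
2. k(0, p(k(k(p(0), a), 0)))  →  k(0, p(k(0, 0)))   [R7 at 2.1.1]
3. k(0, p(k(0, 0)))  →  k(0, p(p(0)))   [R6 at 2.1]
4. k(0, p(p(0)))  →  p(a)   [R3 at ε]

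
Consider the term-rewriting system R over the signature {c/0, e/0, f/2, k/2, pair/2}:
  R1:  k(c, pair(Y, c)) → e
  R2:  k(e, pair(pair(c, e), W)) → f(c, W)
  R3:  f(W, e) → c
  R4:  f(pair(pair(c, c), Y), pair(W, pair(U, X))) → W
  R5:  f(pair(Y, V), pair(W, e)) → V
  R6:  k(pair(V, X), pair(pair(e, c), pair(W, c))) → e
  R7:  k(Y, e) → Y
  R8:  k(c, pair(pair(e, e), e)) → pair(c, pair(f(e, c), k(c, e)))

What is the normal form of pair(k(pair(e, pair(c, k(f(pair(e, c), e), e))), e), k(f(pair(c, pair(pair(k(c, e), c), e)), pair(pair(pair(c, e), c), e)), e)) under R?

1. pair(k(pair(e, pair(c, k(f(pair(e, c), e), e))), e), k(f(pair(c, pair(pair(k(c, e), c), e)), pair(pair(pair(c, e), c), e)), e))  →  pair(pair(e, pair(c, k(f(pair(e, c), e), e))), k(f(pair(c, pair(pair(k(c, e), c), e)), pair(pair(pair(c, e), c), e)), e))   [R7 at 1]
2. pair(pair(e, pair(c, k(f(pair(e, c), e), e))), k(f(pair(c, pair(pair(k(c, e), c), e)), pair(pair(pair(c, e), c), e)), e))  →  pair(pair(e, pair(c, f(pair(e, c), e))), k(f(pair(c, pair(pair(k(c, e), c), e)), pair(pair(pair(c, e), c), e)), e))   [R7 at 1.2.2]
3. pair(pair(e, pair(c, f(pair(e, c), e))), k(f(pair(c, pair(pair(k(c, e), c), e)), pair(pair(pair(c, e), c), e)), e))  →  pair(pair(e, pair(c, c)), k(f(pair(c, pair(pair(k(c, e), c), e)), pair(pair(pair(c, e), c), e)), e))   [R3 at 1.2.2]
4. pair(pair(e, pair(c, c)), k(f(pair(c, pair(pair(k(c, e), c), e)), pair(pair(pair(c, e), c), e)), e))  →  pair(pair(e, pair(c, c)), f(pair(c, pair(pair(k(c, e), c), e)), pair(pair(pair(c, e), c), e)))   [R7 at 2]
5. pair(pair(e, pair(c, c)), f(pair(c, pair(pair(k(c, e), c), e)), pair(pair(pair(c, e), c), e)))  →  pair(pair(e, pair(c, c)), pair(pair(k(c, e), c), e))   [R5 at 2]
6. pair(pair(e, pair(c, c)), pair(pair(k(c, e), c), e))  →  pair(pair(e, pair(c, c)), pair(pair(c, c), e))   [R7 at 2.1.1]

pair(pair(e, pair(c, c)), pair(pair(c, c), e))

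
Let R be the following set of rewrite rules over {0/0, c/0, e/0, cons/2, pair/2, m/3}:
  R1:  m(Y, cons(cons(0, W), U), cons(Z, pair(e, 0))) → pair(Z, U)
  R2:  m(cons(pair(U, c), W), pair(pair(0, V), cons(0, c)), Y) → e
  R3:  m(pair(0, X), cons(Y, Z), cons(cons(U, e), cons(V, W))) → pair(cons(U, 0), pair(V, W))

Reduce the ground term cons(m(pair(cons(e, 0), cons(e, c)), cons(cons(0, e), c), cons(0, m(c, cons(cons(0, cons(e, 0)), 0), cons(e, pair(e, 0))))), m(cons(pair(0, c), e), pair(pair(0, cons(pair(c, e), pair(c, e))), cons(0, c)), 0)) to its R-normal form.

cons(pair(0, c), e)

1. cons(m(pair(cons(e, 0), cons(e, c)), cons(cons(0, e), c), cons(0, m(c, cons(cons(0, cons(e, 0)), 0), cons(e, pair(e, 0))))), m(cons(pair(0, c), e), pair(pair(0, cons(pair(c, e), pair(c, e))), cons(0, c)), 0))  →  cons(m(pair(cons(e, 0), cons(e, c)), cons(cons(0, e), c), cons(0, pair(e, 0))), m(cons(pair(0, c), e), pair(pair(0, cons(pair(c, e), pair(c, e))), cons(0, c)), 0))   [R1 at 1.3.2]
2. cons(m(pair(cons(e, 0), cons(e, c)), cons(cons(0, e), c), cons(0, pair(e, 0))), m(cons(pair(0, c), e), pair(pair(0, cons(pair(c, e), pair(c, e))), cons(0, c)), 0))  →  cons(pair(0, c), m(cons(pair(0, c), e), pair(pair(0, cons(pair(c, e), pair(c, e))), cons(0, c)), 0))   [R1 at 1]
3. cons(pair(0, c), m(cons(pair(0, c), e), pair(pair(0, cons(pair(c, e), pair(c, e))), cons(0, c)), 0))  →  cons(pair(0, c), e)   [R2 at 2]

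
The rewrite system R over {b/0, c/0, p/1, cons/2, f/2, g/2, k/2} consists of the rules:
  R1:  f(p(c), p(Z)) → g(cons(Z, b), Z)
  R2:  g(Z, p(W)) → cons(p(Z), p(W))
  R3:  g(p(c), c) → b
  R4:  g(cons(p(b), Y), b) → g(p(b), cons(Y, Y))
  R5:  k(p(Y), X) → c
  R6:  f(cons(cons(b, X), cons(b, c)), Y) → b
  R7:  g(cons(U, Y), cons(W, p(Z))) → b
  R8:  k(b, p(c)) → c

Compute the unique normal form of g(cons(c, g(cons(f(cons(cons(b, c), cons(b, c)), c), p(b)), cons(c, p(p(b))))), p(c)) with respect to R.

cons(p(cons(c, b)), p(c))

1. g(cons(c, g(cons(f(cons(cons(b, c), cons(b, c)), c), p(b)), cons(c, p(p(b))))), p(c))  →  cons(p(cons(c, g(cons(f(cons(cons(b, c), cons(b, c)), c), p(b)), cons(c, p(p(b)))))), p(c))   [R2 at ε]
2. cons(p(cons(c, g(cons(f(cons(cons(b, c), cons(b, c)), c), p(b)), cons(c, p(p(b)))))), p(c))  →  cons(p(cons(c, b)), p(c))   [R7 at 1.1.2]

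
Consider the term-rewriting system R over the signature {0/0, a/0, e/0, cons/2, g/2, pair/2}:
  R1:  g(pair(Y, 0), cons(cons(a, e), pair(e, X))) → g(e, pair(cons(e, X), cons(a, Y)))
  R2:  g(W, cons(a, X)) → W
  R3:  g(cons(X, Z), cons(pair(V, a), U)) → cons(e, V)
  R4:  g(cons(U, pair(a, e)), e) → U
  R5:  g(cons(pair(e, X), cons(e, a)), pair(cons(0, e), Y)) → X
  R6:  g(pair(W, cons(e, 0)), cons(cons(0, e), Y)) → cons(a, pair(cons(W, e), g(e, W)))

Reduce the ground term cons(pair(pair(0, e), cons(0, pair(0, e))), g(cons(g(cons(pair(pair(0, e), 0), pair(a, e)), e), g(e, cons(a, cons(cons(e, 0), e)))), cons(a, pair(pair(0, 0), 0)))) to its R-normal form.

cons(pair(pair(0, e), cons(0, pair(0, e))), cons(pair(pair(0, e), 0), e))

1. cons(pair(pair(0, e), cons(0, pair(0, e))), g(cons(g(cons(pair(pair(0, e), 0), pair(a, e)), e), g(e, cons(a, cons(cons(e, 0), e)))), cons(a, pair(pair(0, 0), 0))))  →  cons(pair(pair(0, e), cons(0, pair(0, e))), cons(g(cons(pair(pair(0, e), 0), pair(a, e)), e), g(e, cons(a, cons(cons(e, 0), e)))))   [R2 at 2]
2. cons(pair(pair(0, e), cons(0, pair(0, e))), cons(g(cons(pair(pair(0, e), 0), pair(a, e)), e), g(e, cons(a, cons(cons(e, 0), e)))))  →  cons(pair(pair(0, e), cons(0, pair(0, e))), cons(pair(pair(0, e), 0), g(e, cons(a, cons(cons(e, 0), e)))))   [R4 at 2.1]
3. cons(pair(pair(0, e), cons(0, pair(0, e))), cons(pair(pair(0, e), 0), g(e, cons(a, cons(cons(e, 0), e)))))  →  cons(pair(pair(0, e), cons(0, pair(0, e))), cons(pair(pair(0, e), 0), e))   [R2 at 2.2]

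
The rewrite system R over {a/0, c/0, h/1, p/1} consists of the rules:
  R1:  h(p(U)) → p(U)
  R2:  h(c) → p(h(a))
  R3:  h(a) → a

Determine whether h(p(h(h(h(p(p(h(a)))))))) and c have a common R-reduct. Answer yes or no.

Reduce t₁ = h(p(h(h(h(p(p(h(a)))))))):
1. h(p(h(h(h(p(p(h(a))))))))  →  p(h(h(h(p(p(h(a)))))))   [R1 at ε]
2. p(h(h(h(p(p(h(a)))))))  →  p(h(h(p(p(h(a))))))   [R1 at 1.1.1]
3. p(h(h(p(p(h(a))))))  →  p(h(p(p(h(a)))))   [R1 at 1.1]
4. p(h(p(p(h(a)))))  →  p(p(p(h(a))))   [R1 at 1]
5. p(p(p(h(a))))  →  p(p(p(a)))   [R3 at 1.1.1]

Reduce t₂ = c:

no — NF(t₁) = p(p(p(a))), NF(t₂) = c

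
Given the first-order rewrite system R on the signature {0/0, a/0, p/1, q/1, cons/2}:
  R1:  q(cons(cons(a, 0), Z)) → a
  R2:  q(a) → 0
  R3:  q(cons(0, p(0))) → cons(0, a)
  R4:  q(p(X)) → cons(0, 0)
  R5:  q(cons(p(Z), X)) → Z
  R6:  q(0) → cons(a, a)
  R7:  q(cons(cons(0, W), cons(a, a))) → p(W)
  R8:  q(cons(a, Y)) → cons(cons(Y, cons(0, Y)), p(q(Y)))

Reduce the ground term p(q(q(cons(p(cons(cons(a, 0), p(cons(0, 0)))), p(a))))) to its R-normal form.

1. p(q(q(cons(p(cons(cons(a, 0), p(cons(0, 0)))), p(a)))))  →  p(q(cons(cons(a, 0), p(cons(0, 0)))))   [R5 at 1.1]
2. p(q(cons(cons(a, 0), p(cons(0, 0)))))  →  p(a)   [R1 at 1]

p(a)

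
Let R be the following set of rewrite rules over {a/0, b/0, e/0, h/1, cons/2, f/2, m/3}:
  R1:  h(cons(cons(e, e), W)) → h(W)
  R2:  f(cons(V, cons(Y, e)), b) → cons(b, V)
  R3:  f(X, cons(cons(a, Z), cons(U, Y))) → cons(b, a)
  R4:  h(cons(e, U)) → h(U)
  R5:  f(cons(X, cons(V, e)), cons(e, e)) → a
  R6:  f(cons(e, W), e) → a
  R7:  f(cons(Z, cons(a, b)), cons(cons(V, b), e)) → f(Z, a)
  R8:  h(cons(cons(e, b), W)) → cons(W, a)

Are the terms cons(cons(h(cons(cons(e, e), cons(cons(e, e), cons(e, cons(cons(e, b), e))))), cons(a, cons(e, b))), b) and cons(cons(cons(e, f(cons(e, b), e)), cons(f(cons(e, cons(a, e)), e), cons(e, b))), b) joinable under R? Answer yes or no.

Reduce t₁ = cons(cons(h(cons(cons(e, e), cons(cons(e, e), cons(e, cons(cons(e, b), e))))), cons(a, cons(e, b))), b):
1. cons(cons(h(cons(cons(e, e), cons(cons(e, e), cons(e, cons(cons(e, b), e))))), cons(a, cons(e, b))), b)  →  cons(cons(h(cons(cons(e, e), cons(e, cons(cons(e, b), e)))), cons(a, cons(e, b))), b)   [R1 at 1.1]
2. cons(cons(h(cons(cons(e, e), cons(e, cons(cons(e, b), e)))), cons(a, cons(e, b))), b)  →  cons(cons(h(cons(e, cons(cons(e, b), e))), cons(a, cons(e, b))), b)   [R1 at 1.1]
3. cons(cons(h(cons(e, cons(cons(e, b), e))), cons(a, cons(e, b))), b)  →  cons(cons(h(cons(cons(e, b), e)), cons(a, cons(e, b))), b)   [R4 at 1.1]
4. cons(cons(h(cons(cons(e, b), e)), cons(a, cons(e, b))), b)  →  cons(cons(cons(e, a), cons(a, cons(e, b))), b)   [R8 at 1.1]

Reduce t₂ = cons(cons(cons(e, f(cons(e, b), e)), cons(f(cons(e, cons(a, e)), e), cons(e, b))), b):
1. cons(cons(cons(e, f(cons(e, b), e)), cons(f(cons(e, cons(a, e)), e), cons(e, b))), b)  →  cons(cons(cons(e, a), cons(f(cons(e, cons(a, e)), e), cons(e, b))), b)   [R6 at 1.1.2]
2. cons(cons(cons(e, a), cons(f(cons(e, cons(a, e)), e), cons(e, b))), b)  →  cons(cons(cons(e, a), cons(a, cons(e, b))), b)   [R6 at 1.2.1]

yes — NF(t₁) = cons(cons(cons(e, a), cons(a, cons(e, b))), b), NF(t₂) = cons(cons(cons(e, a), cons(a, cons(e, b))), b)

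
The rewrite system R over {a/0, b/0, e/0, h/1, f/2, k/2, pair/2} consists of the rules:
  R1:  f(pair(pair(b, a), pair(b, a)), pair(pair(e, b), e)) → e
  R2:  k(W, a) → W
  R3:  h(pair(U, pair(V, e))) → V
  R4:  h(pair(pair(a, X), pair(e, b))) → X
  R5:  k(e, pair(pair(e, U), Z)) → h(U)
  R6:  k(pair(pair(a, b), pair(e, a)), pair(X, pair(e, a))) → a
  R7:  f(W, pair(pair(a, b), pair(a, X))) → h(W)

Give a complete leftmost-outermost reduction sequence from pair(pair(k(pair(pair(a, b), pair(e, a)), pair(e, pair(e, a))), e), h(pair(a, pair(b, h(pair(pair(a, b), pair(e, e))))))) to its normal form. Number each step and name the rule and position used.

1. pair(pair(k(pair(pair(a, b), pair(e, a)), pair(e, pair(e, a))), e), h(pair(a, pair(b, h(pair(pair(a, b), pair(e, e)))))))  →  pair(pair(a, e), h(pair(a, pair(b, h(pair(pair(a, b), pair(e, e)))))))   [R6 at 1.1]
2. pair(pair(a, e), h(pair(a, pair(b, h(pair(pair(a, b), pair(e, e)))))))  →  pair(pair(a, e), h(pair(a, pair(b, e))))   [R3 at 2.1.2.2]
3. pair(pair(a, e), h(pair(a, pair(b, e))))  →  pair(pair(a, e), b)   [R3 at 2]

pair(pair(a, e), b)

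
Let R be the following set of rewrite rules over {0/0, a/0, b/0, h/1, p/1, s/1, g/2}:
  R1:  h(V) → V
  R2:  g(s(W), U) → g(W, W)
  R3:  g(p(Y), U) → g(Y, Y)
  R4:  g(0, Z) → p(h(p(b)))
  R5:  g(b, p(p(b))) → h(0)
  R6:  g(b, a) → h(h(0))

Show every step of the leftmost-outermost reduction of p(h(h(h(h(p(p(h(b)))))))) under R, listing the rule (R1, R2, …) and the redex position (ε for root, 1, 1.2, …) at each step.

p(p(p(b)))

1. p(h(h(h(h(p(p(h(b))))))))  →  p(h(h(h(p(p(h(b)))))))   [R1 at 1]
2. p(h(h(h(p(p(h(b)))))))  →  p(h(h(p(p(h(b))))))   [R1 at 1]
3. p(h(h(p(p(h(b))))))  →  p(h(p(p(h(b)))))   [R1 at 1]
4. p(h(p(p(h(b)))))  →  p(p(p(h(b))))   [R1 at 1]
5. p(p(p(h(b))))  →  p(p(p(b)))   [R1 at 1.1.1]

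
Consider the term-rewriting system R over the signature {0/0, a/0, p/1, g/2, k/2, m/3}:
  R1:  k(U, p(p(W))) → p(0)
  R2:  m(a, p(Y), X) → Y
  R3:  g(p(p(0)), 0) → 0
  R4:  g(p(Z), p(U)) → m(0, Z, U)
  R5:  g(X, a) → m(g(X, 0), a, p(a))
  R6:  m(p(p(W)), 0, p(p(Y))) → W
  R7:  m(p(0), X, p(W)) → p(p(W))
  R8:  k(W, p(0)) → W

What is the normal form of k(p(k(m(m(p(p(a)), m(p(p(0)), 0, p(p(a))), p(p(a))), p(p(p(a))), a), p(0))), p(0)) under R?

1. k(p(k(m(m(p(p(a)), m(p(p(0)), 0, p(p(a))), p(p(a))), p(p(p(a))), a), p(0))), p(0))  →  p(k(m(m(p(p(a)), m(p(p(0)), 0, p(p(a))), p(p(a))), p(p(p(a))), a), p(0)))   [R8 at ε]
2. p(k(m(m(p(p(a)), m(p(p(0)), 0, p(p(a))), p(p(a))), p(p(p(a))), a), p(0)))  →  p(m(m(p(p(a)), m(p(p(0)), 0, p(p(a))), p(p(a))), p(p(p(a))), a))   [R8 at 1]
3. p(m(m(p(p(a)), m(p(p(0)), 0, p(p(a))), p(p(a))), p(p(p(a))), a))  →  p(m(m(p(p(a)), 0, p(p(a))), p(p(p(a))), a))   [R6 at 1.1.2]
4. p(m(m(p(p(a)), 0, p(p(a))), p(p(p(a))), a))  →  p(m(a, p(p(p(a))), a))   [R6 at 1.1]
5. p(m(a, p(p(p(a))), a))  →  p(p(p(a)))   [R2 at 1]

p(p(p(a)))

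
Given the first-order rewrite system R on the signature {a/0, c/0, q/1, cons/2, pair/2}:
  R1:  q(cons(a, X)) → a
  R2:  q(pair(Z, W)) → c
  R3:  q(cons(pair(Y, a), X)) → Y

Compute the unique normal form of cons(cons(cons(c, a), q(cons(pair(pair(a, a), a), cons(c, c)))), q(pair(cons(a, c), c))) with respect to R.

cons(cons(cons(c, a), pair(a, a)), c)

1. cons(cons(cons(c, a), q(cons(pair(pair(a, a), a), cons(c, c)))), q(pair(cons(a, c), c)))  →  cons(cons(cons(c, a), pair(a, a)), q(pair(cons(a, c), c)))   [R3 at 1.2]
2. cons(cons(cons(c, a), pair(a, a)), q(pair(cons(a, c), c)))  →  cons(cons(cons(c, a), pair(a, a)), c)   [R2 at 2]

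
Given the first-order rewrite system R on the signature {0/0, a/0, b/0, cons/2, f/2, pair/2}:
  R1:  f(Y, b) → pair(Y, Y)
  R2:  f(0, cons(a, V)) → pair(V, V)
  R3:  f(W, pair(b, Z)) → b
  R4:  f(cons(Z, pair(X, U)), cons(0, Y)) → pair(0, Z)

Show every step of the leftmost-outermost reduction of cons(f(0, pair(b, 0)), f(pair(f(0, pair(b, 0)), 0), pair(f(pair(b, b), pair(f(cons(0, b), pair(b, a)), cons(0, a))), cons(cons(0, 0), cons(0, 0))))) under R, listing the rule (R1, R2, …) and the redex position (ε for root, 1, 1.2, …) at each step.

1. cons(f(0, pair(b, 0)), f(pair(f(0, pair(b, 0)), 0), pair(f(pair(b, b), pair(f(cons(0, b), pair(b, a)), cons(0, a))), cons(cons(0, 0), cons(0, 0)))))  →  cons(b, f(pair(f(0, pair(b, 0)), 0), pair(f(pair(b, b), pair(f(cons(0, b), pair(b, a)), cons(0, a))), cons(cons(0, 0), cons(0, 0)))))   [R3 at 1]
2. cons(b, f(pair(f(0, pair(b, 0)), 0), pair(f(pair(b, b), pair(f(cons(0, b), pair(b, a)), cons(0, a))), cons(cons(0, 0), cons(0, 0)))))  →  cons(b, f(pair(b, 0), pair(f(pair(b, b), pair(f(cons(0, b), pair(b, a)), cons(0, a))), cons(cons(0, 0), cons(0, 0)))))   [R3 at 2.1.1]
3. cons(b, f(pair(b, 0), pair(f(pair(b, b), pair(f(cons(0, b), pair(b, a)), cons(0, a))), cons(cons(0, 0), cons(0, 0)))))  →  cons(b, f(pair(b, 0), pair(f(pair(b, b), pair(b, cons(0, a))), cons(cons(0, 0), cons(0, 0)))))   [R3 at 2.2.1.2.1]
4. cons(b, f(pair(b, 0), pair(f(pair(b, b), pair(b, cons(0, a))), cons(cons(0, 0), cons(0, 0)))))  →  cons(b, f(pair(b, 0), pair(b, cons(cons(0, 0), cons(0, 0)))))   [R3 at 2.2.1]
5. cons(b, f(pair(b, 0), pair(b, cons(cons(0, 0), cons(0, 0)))))  →  cons(b, b)   [R3 at 2]

cons(b, b)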